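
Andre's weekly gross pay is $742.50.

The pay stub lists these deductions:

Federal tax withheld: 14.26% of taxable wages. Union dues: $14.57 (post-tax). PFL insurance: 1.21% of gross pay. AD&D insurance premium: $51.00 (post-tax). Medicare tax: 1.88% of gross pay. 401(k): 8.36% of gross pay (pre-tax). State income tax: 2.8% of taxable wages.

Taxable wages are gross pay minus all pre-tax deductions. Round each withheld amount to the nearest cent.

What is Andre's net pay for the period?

$475.84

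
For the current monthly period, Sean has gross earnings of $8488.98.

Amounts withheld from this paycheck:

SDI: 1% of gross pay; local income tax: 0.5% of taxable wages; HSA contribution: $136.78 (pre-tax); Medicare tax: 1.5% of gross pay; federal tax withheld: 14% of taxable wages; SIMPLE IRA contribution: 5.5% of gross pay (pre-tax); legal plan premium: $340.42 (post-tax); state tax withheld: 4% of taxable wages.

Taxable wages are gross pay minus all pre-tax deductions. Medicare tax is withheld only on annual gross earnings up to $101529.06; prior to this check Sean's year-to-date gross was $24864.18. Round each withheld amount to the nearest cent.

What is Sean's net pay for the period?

SIMPLE IRA contribution: $8488.98 × 0.055 = $466.89
HSA contribution: $136.78
Pre-tax total = $466.89 + $136.78 = $603.67
Taxable wages = $8488.98 − $603.67 = $7885.31
State tax withheld: $7885.31 × 0.04 = $315.41
Federal tax withheld: $7885.31 × 0.14 = $1103.94
Local income tax: $7885.31 × 0.005 = $39.43
Medicare tax: cap not yet reached, full $8488.98 is subject → $8488.98 × 0.015 = $127.33
SDI: $8488.98 × 0.01 = $84.89
Legal plan premium: $340.42
Total deductions = $466.89 + $136.78 + $315.41 + $1103.94 + $39.43 + $127.33 + $84.89 + $340.42 = $2615.09
Net pay = $8488.98 − $2615.09 = $5873.89

$5873.89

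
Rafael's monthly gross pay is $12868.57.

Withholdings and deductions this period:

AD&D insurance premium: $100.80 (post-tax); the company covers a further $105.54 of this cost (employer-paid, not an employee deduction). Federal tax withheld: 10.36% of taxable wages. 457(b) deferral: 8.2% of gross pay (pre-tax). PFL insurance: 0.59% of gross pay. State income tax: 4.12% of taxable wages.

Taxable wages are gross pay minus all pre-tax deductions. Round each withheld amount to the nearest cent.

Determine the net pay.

$9926.06

457(b) deferral: $12868.57 × 0.082 = $1055.22
Taxable wages = $12868.57 − $1055.22 = $11813.35
Federal tax withheld: $11813.35 × 0.1036 = $1223.86
State income tax: $11813.35 × 0.0412 = $486.71
PFL insurance: $12868.57 × 0.0059 = $75.92
AD&D insurance premium: $100.80
(Employer's $105.54 toward AD&D insurance premium is not withheld from the employee.)
Total deductions = $1055.22 + $1223.86 + $486.71 + $75.92 + $100.80 = $2942.51
Net pay = $12868.57 − $2942.51 = $9926.06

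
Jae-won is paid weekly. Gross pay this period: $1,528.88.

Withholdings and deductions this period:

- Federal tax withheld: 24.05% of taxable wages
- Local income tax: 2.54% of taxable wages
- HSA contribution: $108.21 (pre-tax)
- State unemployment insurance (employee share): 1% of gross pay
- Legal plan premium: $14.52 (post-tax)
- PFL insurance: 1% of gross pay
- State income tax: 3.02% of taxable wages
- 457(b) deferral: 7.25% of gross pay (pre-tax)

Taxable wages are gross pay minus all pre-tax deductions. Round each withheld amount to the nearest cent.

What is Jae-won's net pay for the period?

$876.89

457(b) deferral: $1,528.88 × 0.0725 = $110.84
HSA contribution: $108.21
Pre-tax total = $110.84 + $108.21 = $219.05
Taxable wages = $1,528.88 − $219.05 = $1,309.83
Local income tax: $1,309.83 × 0.0254 = $33.27
State income tax: $1,309.83 × 0.0302 = $39.56
Federal tax withheld: $1,309.83 × 0.2405 = $315.01
State unemployment insurance (employee share): $1,528.88 × 0.01 = $15.29
PFL insurance: $1,528.88 × 0.01 = $15.29
Legal plan premium: $14.52
Total deductions = $110.84 + $108.21 + $33.27 + $39.56 + $315.01 + $15.29 + $15.29 + $14.52 = $651.99
Net pay = $1,528.88 − $651.99 = $876.89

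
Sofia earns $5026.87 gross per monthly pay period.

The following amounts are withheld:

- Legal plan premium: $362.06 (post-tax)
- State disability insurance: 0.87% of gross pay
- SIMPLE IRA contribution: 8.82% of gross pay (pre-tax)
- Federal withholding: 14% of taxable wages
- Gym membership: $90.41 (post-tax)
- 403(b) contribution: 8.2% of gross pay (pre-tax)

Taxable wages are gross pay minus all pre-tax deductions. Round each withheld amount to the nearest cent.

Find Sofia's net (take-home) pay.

403(b) contribution: $5026.87 × 0.082 = $412.20
SIMPLE IRA contribution: $5026.87 × 0.0882 = $443.37
Pre-tax total = $412.20 + $443.37 = $855.57
Taxable wages = $5026.87 − $855.57 = $4171.30
Federal withholding: $4171.30 × 0.14 = $583.98
State disability insurance: $5026.87 × 0.0087 = $43.73
Legal plan premium: $362.06
Gym membership: $90.41
Total deductions = $412.20 + $443.37 + $583.98 + $43.73 + $362.06 + $90.41 = $1935.75
Net pay = $5026.87 − $1935.75 = $3091.12

$3091.12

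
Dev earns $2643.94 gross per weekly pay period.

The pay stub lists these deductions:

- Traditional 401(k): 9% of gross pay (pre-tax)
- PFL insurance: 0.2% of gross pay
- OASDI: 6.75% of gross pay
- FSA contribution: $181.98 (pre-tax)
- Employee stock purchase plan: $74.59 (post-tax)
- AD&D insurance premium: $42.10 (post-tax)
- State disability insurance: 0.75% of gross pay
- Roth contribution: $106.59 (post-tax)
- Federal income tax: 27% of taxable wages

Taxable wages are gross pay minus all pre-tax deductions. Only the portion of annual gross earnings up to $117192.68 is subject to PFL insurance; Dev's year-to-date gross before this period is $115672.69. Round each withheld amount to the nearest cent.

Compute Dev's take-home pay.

$1198.91

FSA contribution: $181.98
Traditional 401(k): $2643.94 × 0.09 = $237.95
Pre-tax total = $181.98 + $237.95 = $419.93
Taxable wages = $2643.94 − $419.93 = $2224.01
Federal income tax: $2224.01 × 0.27 = $600.48
PFL insurance: only $117192.68 − $115672.69 = $1519.99 of this check is subject → $1519.99 × 0.002 = $3.04
State disability insurance: $2643.94 × 0.0075 = $19.83
OASDI: $2643.94 × 0.0675 = $178.47
Roth contribution: $106.59
Employee stock purchase plan: $74.59
AD&D insurance premium: $42.10
Total deductions = $181.98 + $237.95 + $600.48 + $3.04 + $19.83 + $178.47 + $106.59 + $74.59 + $42.10 = $1445.03
Net pay = $2643.94 − $1445.03 = $1198.91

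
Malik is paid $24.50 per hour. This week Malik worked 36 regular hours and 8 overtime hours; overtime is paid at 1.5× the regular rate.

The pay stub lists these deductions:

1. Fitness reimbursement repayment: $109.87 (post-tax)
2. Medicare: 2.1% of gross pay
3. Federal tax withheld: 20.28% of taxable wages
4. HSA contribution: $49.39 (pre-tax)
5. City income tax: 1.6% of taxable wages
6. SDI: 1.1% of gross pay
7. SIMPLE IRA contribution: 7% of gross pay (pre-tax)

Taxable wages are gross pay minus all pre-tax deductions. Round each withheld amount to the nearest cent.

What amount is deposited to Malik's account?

$668.29

Regular pay: 36 × $24.50 = $882.00
Overtime pay: 8 × $24.50 × 1.5 = $294.00
Gross pay = $882.00 + $294.00 = $1,176.00
HSA contribution: $49.39
SIMPLE IRA contribution: $1,176.00 × 0.07 = $82.32
Pre-tax total = $49.39 + $82.32 = $131.71
Taxable wages = $1,176.00 − $131.71 = $1,044.29
City income tax: $1,044.29 × 0.016 = $16.71
Federal tax withheld: $1,044.29 × 0.2028 = $211.78
Medicare: $1,176.00 × 0.021 = $24.70
SDI: $1,176.00 × 0.011 = $12.94
Fitness reimbursement repayment: $109.87
Total deductions = $49.39 + $82.32 + $16.71 + $211.78 + $24.70 + $12.94 + $109.87 = $507.71
Net pay = $1,176.00 − $507.71 = $668.29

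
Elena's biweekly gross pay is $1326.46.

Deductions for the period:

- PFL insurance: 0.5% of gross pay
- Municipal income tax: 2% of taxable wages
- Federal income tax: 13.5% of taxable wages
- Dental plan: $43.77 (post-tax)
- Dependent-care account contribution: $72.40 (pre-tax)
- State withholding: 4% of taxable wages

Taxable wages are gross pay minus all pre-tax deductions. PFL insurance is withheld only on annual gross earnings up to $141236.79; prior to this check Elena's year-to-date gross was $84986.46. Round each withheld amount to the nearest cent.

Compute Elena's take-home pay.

$959.12

Dependent-care account contribution: $72.40
Taxable wages = $1326.46 − $72.40 = $1254.06
State withholding: $1254.06 × 0.04 = $50.16
Federal income tax: $1254.06 × 0.135 = $169.30
Municipal income tax: $1254.06 × 0.02 = $25.08
PFL insurance: cap not yet reached, full $1326.46 is subject → $1326.46 × 0.005 = $6.63
Dental plan: $43.77
Total deductions = $72.40 + $50.16 + $169.30 + $25.08 + $6.63 + $43.77 = $367.34
Net pay = $1326.46 − $367.34 = $959.12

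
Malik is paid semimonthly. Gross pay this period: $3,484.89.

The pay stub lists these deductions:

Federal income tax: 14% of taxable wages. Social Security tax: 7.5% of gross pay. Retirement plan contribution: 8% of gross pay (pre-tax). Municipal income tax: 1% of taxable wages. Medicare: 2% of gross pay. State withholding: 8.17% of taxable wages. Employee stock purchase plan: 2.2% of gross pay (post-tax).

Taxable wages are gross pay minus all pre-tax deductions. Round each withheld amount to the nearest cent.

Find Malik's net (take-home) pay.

$2,055.51

Retirement plan contribution: $3,484.89 × 0.08 = $278.79
Taxable wages = $3,484.89 − $278.79 = $3,206.10
State withholding: $3,206.10 × 0.0817 = $261.94
Municipal income tax: $3,206.10 × 0.01 = $32.06
Federal income tax: $3,206.10 × 0.14 = $448.85
Medicare: $3,484.89 × 0.02 = $69.70
Social Security tax: $3,484.89 × 0.075 = $261.37
Employee stock purchase plan: $3,484.89 × 0.022 = $76.67
Total deductions = $278.79 + $261.94 + $32.06 + $448.85 + $69.70 + $261.37 + $76.67 = $1,429.38
Net pay = $3,484.89 − $1,429.38 = $2,055.51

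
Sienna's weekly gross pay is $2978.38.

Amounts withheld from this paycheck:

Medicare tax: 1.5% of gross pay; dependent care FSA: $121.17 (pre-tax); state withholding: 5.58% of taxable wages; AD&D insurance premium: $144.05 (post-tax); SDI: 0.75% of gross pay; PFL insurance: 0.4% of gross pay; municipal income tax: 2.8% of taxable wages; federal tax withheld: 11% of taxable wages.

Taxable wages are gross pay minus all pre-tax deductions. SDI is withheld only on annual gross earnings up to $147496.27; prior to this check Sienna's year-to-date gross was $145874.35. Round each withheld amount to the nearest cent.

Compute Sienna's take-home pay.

$2090.69

Dependent care FSA: $121.17
Taxable wages = $2978.38 − $121.17 = $2857.21
Federal tax withheld: $2857.21 × 0.11 = $314.29
State withholding: $2857.21 × 0.0558 = $159.43
Municipal income tax: $2857.21 × 0.028 = $80.00
SDI: only $147496.27 − $145874.35 = $1621.92 of this check is subject → $1621.92 × 0.0075 = $12.16
PFL insurance: $2978.38 × 0.004 = $11.91
Medicare tax: $2978.38 × 0.015 = $44.68
AD&D insurance premium: $144.05
Total deductions = $121.17 + $314.29 + $159.43 + $80.00 + $12.16 + $11.91 + $44.68 + $144.05 = $887.69
Net pay = $2978.38 − $887.69 = $2090.69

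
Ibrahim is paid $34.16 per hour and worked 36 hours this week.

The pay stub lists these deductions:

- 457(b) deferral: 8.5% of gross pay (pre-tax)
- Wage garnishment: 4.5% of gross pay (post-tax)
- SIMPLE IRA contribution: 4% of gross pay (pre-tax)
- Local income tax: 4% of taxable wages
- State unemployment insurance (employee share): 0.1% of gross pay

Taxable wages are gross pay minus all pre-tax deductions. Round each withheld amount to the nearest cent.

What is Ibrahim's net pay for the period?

$976.43

Gross pay: 36 × $34.16 = $1229.76
457(b) deferral: $1229.76 × 0.085 = $104.53
SIMPLE IRA contribution: $1229.76 × 0.04 = $49.19
Pre-tax total = $104.53 + $49.19 = $153.72
Taxable wages = $1229.76 − $153.72 = $1076.04
Local income tax: $1076.04 × 0.04 = $43.04
State unemployment insurance (employee share): $1229.76 × 0.001 = $1.23
Wage garnishment: $1229.76 × 0.045 = $55.34
Total deductions = $104.53 + $49.19 + $43.04 + $1.23 + $55.34 = $253.33
Net pay = $1229.76 − $253.33 = $976.43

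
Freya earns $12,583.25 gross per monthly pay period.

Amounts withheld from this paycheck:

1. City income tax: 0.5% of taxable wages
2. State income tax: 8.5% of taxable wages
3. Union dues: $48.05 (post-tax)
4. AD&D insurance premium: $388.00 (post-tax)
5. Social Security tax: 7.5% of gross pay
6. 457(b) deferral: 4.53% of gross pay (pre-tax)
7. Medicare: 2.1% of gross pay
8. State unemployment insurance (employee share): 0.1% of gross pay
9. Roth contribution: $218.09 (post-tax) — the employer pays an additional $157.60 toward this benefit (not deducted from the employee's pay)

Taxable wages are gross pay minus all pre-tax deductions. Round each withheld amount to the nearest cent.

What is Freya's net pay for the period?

457(b) deferral: $12,583.25 × 0.0453 = $570.02
Taxable wages = $12,583.25 − $570.02 = $12,013.23
State income tax: $12,013.23 × 0.085 = $1,021.12
City income tax: $12,013.23 × 0.005 = $60.07
Medicare: $12,583.25 × 0.021 = $264.25
Social Security tax: $12,583.25 × 0.075 = $943.74
State unemployment insurance (employee share): $12,583.25 × 0.001 = $12.58
Union dues: $48.05
Roth contribution: $218.09
AD&D insurance premium: $388.00
(Employer's $157.60 toward Roth contribution is not withheld from the employee.)
Total deductions = $570.02 + $1,021.12 + $60.07 + $264.25 + $943.74 + $12.58 + $48.05 + $218.09 + $388.00 = $3,525.92
Net pay = $12,583.25 − $3,525.92 = $9,057.33

$9,057.33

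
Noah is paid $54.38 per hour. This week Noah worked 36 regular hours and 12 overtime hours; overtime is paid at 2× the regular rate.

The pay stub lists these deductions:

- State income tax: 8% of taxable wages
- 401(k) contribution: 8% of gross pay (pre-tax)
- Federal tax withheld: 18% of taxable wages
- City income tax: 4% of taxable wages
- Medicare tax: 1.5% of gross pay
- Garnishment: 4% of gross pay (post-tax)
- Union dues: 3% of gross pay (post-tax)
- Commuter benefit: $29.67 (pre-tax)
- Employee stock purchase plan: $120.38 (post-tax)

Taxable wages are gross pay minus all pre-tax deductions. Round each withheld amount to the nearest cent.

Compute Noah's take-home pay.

Regular pay: 36 × $54.38 = $1,957.68
Overtime pay: 12 × $54.38 × 2 = $1,305.12
Gross pay = $1,957.68 + $1,305.12 = $3,262.80
401(k) contribution: $3,262.80 × 0.08 = $261.02
Commuter benefit: $29.67
Pre-tax total = $261.02 + $29.67 = $290.69
Taxable wages = $3,262.80 − $290.69 = $2,972.11
City income tax: $2,972.11 × 0.04 = $118.88
Federal tax withheld: $2,972.11 × 0.18 = $534.98
State income tax: $2,972.11 × 0.08 = $237.77
Medicare tax: $3,262.80 × 0.015 = $48.94
Employee stock purchase plan: $120.38
Garnishment: $3,262.80 × 0.04 = $130.51
Union dues: $3,262.80 × 0.03 = $97.88
Total deductions = $261.02 + $29.67 + $118.88 + $534.98 + $237.77 + $48.94 + $120.38 + $130.51 + $97.88 = $1,580.03
Net pay = $3,262.80 − $1,580.03 = $1,682.77

$1,682.77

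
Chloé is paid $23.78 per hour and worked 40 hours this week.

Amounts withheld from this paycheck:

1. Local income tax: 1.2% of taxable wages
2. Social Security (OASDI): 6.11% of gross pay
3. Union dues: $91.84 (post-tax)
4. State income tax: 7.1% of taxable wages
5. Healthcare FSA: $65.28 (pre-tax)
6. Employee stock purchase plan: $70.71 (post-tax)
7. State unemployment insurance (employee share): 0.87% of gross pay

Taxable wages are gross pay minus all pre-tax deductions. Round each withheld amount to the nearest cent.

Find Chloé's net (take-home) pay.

Gross pay: 40 × $23.78 = $951.20
Healthcare FSA: $65.28
Taxable wages = $951.20 − $65.28 = $885.92
Local income tax: $885.92 × 0.012 = $10.63
State income tax: $885.92 × 0.071 = $62.90
Social Security (OASDI): $951.20 × 0.0611 = $58.12
State unemployment insurance (employee share): $951.20 × 0.0087 = $8.28
Union dues: $91.84
Employee stock purchase plan: $70.71
Total deductions = $65.28 + $10.63 + $62.90 + $58.12 + $8.28 + $91.84 + $70.71 = $367.76
Net pay = $951.20 − $367.76 = $583.44

$583.44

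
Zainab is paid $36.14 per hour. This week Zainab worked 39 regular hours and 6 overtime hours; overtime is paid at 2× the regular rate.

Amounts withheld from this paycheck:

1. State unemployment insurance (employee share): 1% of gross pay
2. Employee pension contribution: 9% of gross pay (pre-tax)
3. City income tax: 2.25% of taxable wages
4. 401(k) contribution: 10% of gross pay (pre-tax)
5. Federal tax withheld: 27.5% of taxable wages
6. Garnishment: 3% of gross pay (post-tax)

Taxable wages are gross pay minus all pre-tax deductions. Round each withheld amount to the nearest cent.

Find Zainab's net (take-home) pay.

Regular pay: 39 × $36.14 = $1409.46
Overtime pay: 6 × $36.14 × 2 = $433.68
Gross pay = $1409.46 + $433.68 = $1843.14
401(k) contribution: $1843.14 × 0.1 = $184.31
Employee pension contribution: $1843.14 × 0.09 = $165.88
Pre-tax total = $184.31 + $165.88 = $350.19
Taxable wages = $1843.14 − $350.19 = $1492.95
City income tax: $1492.95 × 0.0225 = $33.59
Federal tax withheld: $1492.95 × 0.275 = $410.56
State unemployment insurance (employee share): $1843.14 × 0.01 = $18.43
Garnishment: $1843.14 × 0.03 = $55.29
Total deductions = $184.31 + $165.88 + $33.59 + $410.56 + $18.43 + $55.29 = $868.06
Net pay = $1843.14 − $868.06 = $975.08

$975.08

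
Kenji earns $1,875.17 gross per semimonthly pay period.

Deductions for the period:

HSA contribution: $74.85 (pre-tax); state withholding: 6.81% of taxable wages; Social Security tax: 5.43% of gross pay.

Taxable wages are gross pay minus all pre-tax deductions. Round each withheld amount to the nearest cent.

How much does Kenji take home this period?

HSA contribution: $74.85
Taxable wages = $1,875.17 − $74.85 = $1,800.32
State withholding: $1,800.32 × 0.0681 = $122.60
Social Security tax: $1,875.17 × 0.0543 = $101.82
Total deductions = $74.85 + $122.60 + $101.82 = $299.27
Net pay = $1,875.17 − $299.27 = $1,575.90

$1,575.90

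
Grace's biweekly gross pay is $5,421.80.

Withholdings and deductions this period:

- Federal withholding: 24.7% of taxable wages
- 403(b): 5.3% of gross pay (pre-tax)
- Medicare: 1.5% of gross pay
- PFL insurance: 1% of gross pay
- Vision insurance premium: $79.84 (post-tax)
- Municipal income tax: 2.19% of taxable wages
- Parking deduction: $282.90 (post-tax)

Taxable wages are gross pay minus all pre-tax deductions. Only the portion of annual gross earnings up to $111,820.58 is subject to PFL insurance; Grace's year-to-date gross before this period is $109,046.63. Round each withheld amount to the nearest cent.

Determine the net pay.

$3,281.98

403(b): $5,421.80 × 0.053 = $287.36
Taxable wages = $5,421.80 − $287.36 = $5,134.44
Federal withholding: $5,134.44 × 0.247 = $1,268.21
Municipal income tax: $5,134.44 × 0.0219 = $112.44
PFL insurance: only $111,820.58 − $109,046.63 = $2,773.95 of this check is subject → $2,773.95 × 0.01 = $27.74
Medicare: $5,421.80 × 0.015 = $81.33
Vision insurance premium: $79.84
Parking deduction: $282.90
Total deductions = $287.36 + $1,268.21 + $112.44 + $27.74 + $81.33 + $79.84 + $282.90 = $2,139.82
Net pay = $5,421.80 − $2,139.82 = $3,281.98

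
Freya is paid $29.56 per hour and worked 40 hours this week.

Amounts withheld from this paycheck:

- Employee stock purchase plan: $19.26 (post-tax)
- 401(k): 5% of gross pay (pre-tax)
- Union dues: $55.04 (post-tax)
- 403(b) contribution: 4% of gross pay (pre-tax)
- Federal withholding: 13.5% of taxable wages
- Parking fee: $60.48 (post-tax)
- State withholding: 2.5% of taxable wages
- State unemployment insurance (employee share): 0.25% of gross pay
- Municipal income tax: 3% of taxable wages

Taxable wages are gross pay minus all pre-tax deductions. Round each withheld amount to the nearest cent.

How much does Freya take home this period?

Gross pay: 40 × $29.56 = $1,182.40
401(k): $1,182.40 × 0.05 = $59.12
403(b) contribution: $1,182.40 × 0.04 = $47.30
Pre-tax total = $59.12 + $47.30 = $106.42
Taxable wages = $1,182.40 − $106.42 = $1,075.98
State withholding: $1,075.98 × 0.025 = $26.90
Federal withholding: $1,075.98 × 0.135 = $145.26
Municipal income tax: $1,075.98 × 0.03 = $32.28
State unemployment insurance (employee share): $1,182.40 × 0.0025 = $2.96
Union dues: $55.04
Parking fee: $60.48
Employee stock purchase plan: $19.26
Total deductions = $59.12 + $47.30 + $26.90 + $145.26 + $32.28 + $2.96 + $55.04 + $60.48 + $19.26 = $448.60
Net pay = $1,182.40 − $448.60 = $733.80

$733.80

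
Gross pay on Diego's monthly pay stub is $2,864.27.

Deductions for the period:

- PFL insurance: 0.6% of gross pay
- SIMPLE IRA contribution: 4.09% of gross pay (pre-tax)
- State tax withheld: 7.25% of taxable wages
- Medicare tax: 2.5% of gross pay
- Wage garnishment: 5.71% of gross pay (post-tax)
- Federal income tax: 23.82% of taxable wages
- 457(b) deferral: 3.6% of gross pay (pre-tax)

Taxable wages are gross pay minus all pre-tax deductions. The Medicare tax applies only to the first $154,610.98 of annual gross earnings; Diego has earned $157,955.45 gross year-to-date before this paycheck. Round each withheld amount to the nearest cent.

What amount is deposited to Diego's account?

$1,641.78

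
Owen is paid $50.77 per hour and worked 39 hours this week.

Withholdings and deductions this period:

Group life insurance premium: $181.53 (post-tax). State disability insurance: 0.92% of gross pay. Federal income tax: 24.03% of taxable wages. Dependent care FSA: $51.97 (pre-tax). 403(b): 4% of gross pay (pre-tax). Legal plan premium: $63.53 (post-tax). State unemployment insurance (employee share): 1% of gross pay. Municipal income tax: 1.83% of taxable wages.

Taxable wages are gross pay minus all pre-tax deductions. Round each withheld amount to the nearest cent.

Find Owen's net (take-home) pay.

Gross pay: 39 × $50.77 = $1,980.03
Dependent care FSA: $51.97
403(b): $1,980.03 × 0.04 = $79.20
Pre-tax total = $51.97 + $79.20 = $131.17
Taxable wages = $1,980.03 − $131.17 = $1,848.86
Federal income tax: $1,848.86 × 0.2403 = $444.28
Municipal income tax: $1,848.86 × 0.0183 = $33.83
State unemployment insurance (employee share): $1,980.03 × 0.01 = $19.80
State disability insurance: $1,980.03 × 0.0092 = $18.22
Group life insurance premium: $181.53
Legal plan premium: $63.53
Total deductions = $51.97 + $79.20 + $444.28 + $33.83 + $19.80 + $18.22 + $181.53 + $63.53 = $892.36
Net pay = $1,980.03 − $892.36 = $1,087.67

$1,087.67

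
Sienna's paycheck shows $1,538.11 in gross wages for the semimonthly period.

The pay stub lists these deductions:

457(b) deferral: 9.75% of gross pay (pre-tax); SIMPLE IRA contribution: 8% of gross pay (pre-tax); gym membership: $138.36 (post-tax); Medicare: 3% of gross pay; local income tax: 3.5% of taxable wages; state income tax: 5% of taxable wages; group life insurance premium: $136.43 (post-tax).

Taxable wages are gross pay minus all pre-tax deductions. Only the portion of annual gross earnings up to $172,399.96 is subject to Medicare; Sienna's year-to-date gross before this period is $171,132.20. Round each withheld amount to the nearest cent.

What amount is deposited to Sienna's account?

SIMPLE IRA contribution: $1,538.11 × 0.08 = $123.05
457(b) deferral: $1,538.11 × 0.0975 = $149.97
Pre-tax total = $123.05 + $149.97 = $273.02
Taxable wages = $1,538.11 − $273.02 = $1,265.09
Local income tax: $1,265.09 × 0.035 = $44.28
State income tax: $1,265.09 × 0.05 = $63.25
Medicare: only $172,399.96 − $171,132.20 = $1,267.76 of this check is subject → $1,267.76 × 0.03 = $38.03
Group life insurance premium: $136.43
Gym membership: $138.36
Total deductions = $123.05 + $149.97 + $44.28 + $63.25 + $38.03 + $136.43 + $138.36 = $693.37
Net pay = $1,538.11 − $693.37 = $844.74

$844.74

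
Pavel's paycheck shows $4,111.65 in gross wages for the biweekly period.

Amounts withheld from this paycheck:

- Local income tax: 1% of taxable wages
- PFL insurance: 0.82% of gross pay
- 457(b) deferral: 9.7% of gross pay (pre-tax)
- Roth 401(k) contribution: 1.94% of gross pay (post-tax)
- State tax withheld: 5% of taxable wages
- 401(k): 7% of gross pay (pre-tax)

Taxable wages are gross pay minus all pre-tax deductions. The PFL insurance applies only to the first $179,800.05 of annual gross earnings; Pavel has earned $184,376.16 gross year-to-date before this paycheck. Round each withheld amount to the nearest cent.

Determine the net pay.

$3,139.73

401(k): $4,111.65 × 0.07 = $287.82
457(b) deferral: $4,111.65 × 0.097 = $398.83
Pre-tax total = $287.82 + $398.83 = $686.65
Taxable wages = $4,111.65 − $686.65 = $3,425.00
State tax withheld: $3,425.00 × 0.05 = $171.25
Local income tax: $3,425.00 × 0.01 = $34.25
PFL insurance: annual cap $179,800.05 already reached (YTD $184,376.16), so $0.00
Roth 401(k) contribution: $4,111.65 × 0.0194 = $79.77
Total deductions = $287.82 + $398.83 + $171.25 + $34.25 + $0.00 + $79.77 = $971.92
Net pay = $4,111.65 − $971.92 = $3,139.73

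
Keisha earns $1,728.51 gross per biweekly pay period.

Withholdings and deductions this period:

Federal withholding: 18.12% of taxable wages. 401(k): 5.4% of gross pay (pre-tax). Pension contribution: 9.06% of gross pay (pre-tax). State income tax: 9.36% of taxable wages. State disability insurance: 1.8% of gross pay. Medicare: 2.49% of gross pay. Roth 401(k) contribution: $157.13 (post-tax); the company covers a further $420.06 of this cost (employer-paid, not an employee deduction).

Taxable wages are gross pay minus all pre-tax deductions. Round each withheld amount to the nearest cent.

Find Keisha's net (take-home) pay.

401(k): $1,728.51 × 0.054 = $93.34
Pension contribution: $1,728.51 × 0.0906 = $156.60
Pre-tax total = $93.34 + $156.60 = $249.94
Taxable wages = $1,728.51 − $249.94 = $1,478.57
Federal withholding: $1,478.57 × 0.1812 = $267.92
State income tax: $1,478.57 × 0.0936 = $138.39
State disability insurance: $1,728.51 × 0.018 = $31.11
Medicare: $1,728.51 × 0.0249 = $43.04
Roth 401(k) contribution: $157.13
(Employer's $420.06 toward Roth 401(k) contribution is not withheld from the employee.)
Total deductions = $93.34 + $156.60 + $267.92 + $138.39 + $31.11 + $43.04 + $157.13 = $887.53
Net pay = $1,728.51 − $887.53 = $840.98

$840.98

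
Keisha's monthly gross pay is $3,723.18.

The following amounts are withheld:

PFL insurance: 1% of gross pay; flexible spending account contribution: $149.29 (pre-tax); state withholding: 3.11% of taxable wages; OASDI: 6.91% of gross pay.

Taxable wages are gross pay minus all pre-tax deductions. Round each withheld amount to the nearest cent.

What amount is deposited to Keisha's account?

$3,168.24

Flexible spending account contribution: $149.29
Taxable wages = $3,723.18 − $149.29 = $3,573.89
State withholding: $3,573.89 × 0.0311 = $111.15
OASDI: $3,723.18 × 0.0691 = $257.27
PFL insurance: $3,723.18 × 0.01 = $37.23
Total deductions = $149.29 + $111.15 + $257.27 + $37.23 = $554.94
Net pay = $3,723.18 − $554.94 = $3,168.24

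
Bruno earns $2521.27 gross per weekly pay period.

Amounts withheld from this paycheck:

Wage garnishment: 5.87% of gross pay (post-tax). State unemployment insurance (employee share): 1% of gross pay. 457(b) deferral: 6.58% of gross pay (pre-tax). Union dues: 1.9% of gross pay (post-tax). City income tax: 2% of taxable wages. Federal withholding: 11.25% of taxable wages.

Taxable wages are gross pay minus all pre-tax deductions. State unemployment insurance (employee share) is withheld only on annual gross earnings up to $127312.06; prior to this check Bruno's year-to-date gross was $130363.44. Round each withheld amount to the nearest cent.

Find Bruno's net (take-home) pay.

$1847.38

457(b) deferral: $2521.27 × 0.0658 = $165.90
Taxable wages = $2521.27 − $165.90 = $2355.37
City income tax: $2355.37 × 0.02 = $47.11
Federal withholding: $2355.37 × 0.1125 = $264.98
State unemployment insurance (employee share): annual cap $127312.06 already reached (YTD $130363.44), so $0.00
Wage garnishment: $2521.27 × 0.0587 = $148.00
Union dues: $2521.27 × 0.019 = $47.90
Total deductions = $165.90 + $47.11 + $264.98 + $0.00 + $148.00 + $47.90 = $673.89
Net pay = $2521.27 − $673.89 = $1847.38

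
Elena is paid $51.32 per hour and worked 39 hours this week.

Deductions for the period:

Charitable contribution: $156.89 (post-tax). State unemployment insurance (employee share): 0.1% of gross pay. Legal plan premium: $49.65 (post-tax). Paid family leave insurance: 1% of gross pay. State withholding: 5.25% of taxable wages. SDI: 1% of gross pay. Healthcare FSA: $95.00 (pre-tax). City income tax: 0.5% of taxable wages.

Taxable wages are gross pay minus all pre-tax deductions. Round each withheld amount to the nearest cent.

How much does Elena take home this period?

$1,548.30

Gross pay: 39 × $51.32 = $2,001.48
Healthcare FSA: $95.00
Taxable wages = $2,001.48 − $95.00 = $1,906.48
City income tax: $1,906.48 × 0.005 = $9.53
State withholding: $1,906.48 × 0.0525 = $100.09
State unemployment insurance (employee share): $2,001.48 × 0.001 = $2.00
Paid family leave insurance: $2,001.48 × 0.01 = $20.01
SDI: $2,001.48 × 0.01 = $20.01
Legal plan premium: $49.65
Charitable contribution: $156.89
Total deductions = $95.00 + $9.53 + $100.09 + $2.00 + $20.01 + $20.01 + $49.65 + $156.89 = $453.18
Net pay = $2,001.48 − $453.18 = $1,548.30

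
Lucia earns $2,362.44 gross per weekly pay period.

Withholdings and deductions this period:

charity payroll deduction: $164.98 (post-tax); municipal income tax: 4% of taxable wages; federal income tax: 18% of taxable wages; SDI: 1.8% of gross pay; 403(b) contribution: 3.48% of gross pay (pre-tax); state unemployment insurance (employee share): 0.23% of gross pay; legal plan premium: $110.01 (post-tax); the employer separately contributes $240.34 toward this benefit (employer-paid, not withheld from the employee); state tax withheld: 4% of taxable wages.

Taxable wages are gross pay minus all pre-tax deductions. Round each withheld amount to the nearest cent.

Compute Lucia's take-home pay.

$1,364.43

403(b) contribution: $2,362.44 × 0.0348 = $82.21
Taxable wages = $2,362.44 − $82.21 = $2,280.23
Municipal income tax: $2,280.23 × 0.04 = $91.21
Federal income tax: $2,280.23 × 0.18 = $410.44
State tax withheld: $2,280.23 × 0.04 = $91.21
SDI: $2,362.44 × 0.018 = $42.52
State unemployment insurance (employee share): $2,362.44 × 0.0023 = $5.43
Legal plan premium: $110.01
Charity payroll deduction: $164.98
(Employer's $240.34 toward legal plan premium is not withheld from the employee.)
Total deductions = $82.21 + $91.21 + $410.44 + $91.21 + $42.52 + $5.43 + $110.01 + $164.98 = $998.01
Net pay = $2,362.44 − $998.01 = $1,364.43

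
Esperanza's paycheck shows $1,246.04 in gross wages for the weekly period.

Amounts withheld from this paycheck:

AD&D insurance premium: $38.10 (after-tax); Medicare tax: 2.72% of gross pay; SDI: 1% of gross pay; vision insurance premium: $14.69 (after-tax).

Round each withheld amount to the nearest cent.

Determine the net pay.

SDI: $1,246.04 × 0.01 = $12.46
Medicare tax: $1,246.04 × 0.0272 = $33.89
AD&D insurance premium: $38.10
Vision insurance premium: $14.69
Total deductions = $12.46 + $33.89 + $38.10 + $14.69 = $99.14
Net pay = $1,246.04 − $99.14 = $1,146.90

$1,146.90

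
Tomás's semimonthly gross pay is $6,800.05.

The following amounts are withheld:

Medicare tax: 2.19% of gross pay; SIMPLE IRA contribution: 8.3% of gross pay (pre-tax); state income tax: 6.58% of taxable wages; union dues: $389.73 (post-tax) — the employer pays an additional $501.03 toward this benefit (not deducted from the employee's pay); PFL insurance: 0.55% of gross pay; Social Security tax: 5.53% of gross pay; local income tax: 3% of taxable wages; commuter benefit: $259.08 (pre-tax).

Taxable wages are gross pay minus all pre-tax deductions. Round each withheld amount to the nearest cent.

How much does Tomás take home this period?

$4,451.92

Commuter benefit: $259.08
SIMPLE IRA contribution: $6,800.05 × 0.083 = $564.40
Pre-tax total = $259.08 + $564.40 = $823.48
Taxable wages = $6,800.05 − $823.48 = $5,976.57
Local income tax: $5,976.57 × 0.03 = $179.30
State income tax: $5,976.57 × 0.0658 = $393.26
Medicare tax: $6,800.05 × 0.0219 = $148.92
PFL insurance: $6,800.05 × 0.0055 = $37.40
Social Security tax: $6,800.05 × 0.0553 = $376.04
Union dues: $389.73
(Employer's $501.03 toward union dues is not withheld from the employee.)
Total deductions = $259.08 + $564.40 + $179.30 + $393.26 + $148.92 + $37.40 + $376.04 + $389.73 = $2,348.13
Net pay = $6,800.05 − $2,348.13 = $4,451.92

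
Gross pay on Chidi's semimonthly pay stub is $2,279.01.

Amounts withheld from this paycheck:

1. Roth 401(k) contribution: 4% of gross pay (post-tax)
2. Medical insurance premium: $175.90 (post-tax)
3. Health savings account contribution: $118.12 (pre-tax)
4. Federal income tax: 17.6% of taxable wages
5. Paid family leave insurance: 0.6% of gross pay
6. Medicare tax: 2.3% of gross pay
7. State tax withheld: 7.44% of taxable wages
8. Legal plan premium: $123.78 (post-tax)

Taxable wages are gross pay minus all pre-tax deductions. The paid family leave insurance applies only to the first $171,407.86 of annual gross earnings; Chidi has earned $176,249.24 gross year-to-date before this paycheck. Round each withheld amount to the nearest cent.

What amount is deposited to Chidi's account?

$1,176.54

Health savings account contribution: $118.12
Taxable wages = $2,279.01 − $118.12 = $2,160.89
Federal income tax: $2,160.89 × 0.176 = $380.32
State tax withheld: $2,160.89 × 0.0744 = $160.77
Medicare tax: $2,279.01 × 0.023 = $52.42
Paid family leave insurance: annual cap $171,407.86 already reached (YTD $176,249.24), so $0.00
Medical insurance premium: $175.90
Roth 401(k) contribution: $2,279.01 × 0.04 = $91.16
Legal plan premium: $123.78
Total deductions = $118.12 + $380.32 + $160.77 + $52.42 + $0.00 + $175.90 + $91.16 + $123.78 = $1,102.47
Net pay = $2,279.01 − $1,102.47 = $1,176.54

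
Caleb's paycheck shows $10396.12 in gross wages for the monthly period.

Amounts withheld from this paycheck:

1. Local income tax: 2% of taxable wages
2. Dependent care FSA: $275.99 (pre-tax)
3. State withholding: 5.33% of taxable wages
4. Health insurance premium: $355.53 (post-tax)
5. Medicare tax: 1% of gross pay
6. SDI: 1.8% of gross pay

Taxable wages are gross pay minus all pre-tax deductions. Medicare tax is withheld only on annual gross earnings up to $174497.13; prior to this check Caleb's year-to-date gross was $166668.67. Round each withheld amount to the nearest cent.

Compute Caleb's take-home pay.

$8757.39

Dependent care FSA: $275.99
Taxable wages = $10396.12 − $275.99 = $10120.13
Local income tax: $10120.13 × 0.02 = $202.40
State withholding: $10120.13 × 0.0533 = $539.40
SDI: $10396.12 × 0.018 = $187.13
Medicare tax: only $174497.13 − $166668.67 = $7828.46 of this check is subject → $7828.46 × 0.01 = $78.28
Health insurance premium: $355.53
Total deductions = $275.99 + $202.40 + $539.40 + $187.13 + $78.28 + $355.53 = $1638.73
Net pay = $10396.12 − $1638.73 = $8757.39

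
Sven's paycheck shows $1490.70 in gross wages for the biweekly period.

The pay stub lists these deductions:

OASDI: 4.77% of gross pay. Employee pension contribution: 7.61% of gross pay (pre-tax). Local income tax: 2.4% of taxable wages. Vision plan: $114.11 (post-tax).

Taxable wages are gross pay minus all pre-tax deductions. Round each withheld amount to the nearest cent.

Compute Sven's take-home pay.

Employee pension contribution: $1490.70 × 0.0761 = $113.44
Taxable wages = $1490.70 − $113.44 = $1377.26
Local income tax: $1377.26 × 0.024 = $33.05
OASDI: $1490.70 × 0.0477 = $71.11
Vision plan: $114.11
Total deductions = $113.44 + $33.05 + $71.11 + $114.11 = $331.71
Net pay = $1490.70 − $331.71 = $1158.99

$1158.99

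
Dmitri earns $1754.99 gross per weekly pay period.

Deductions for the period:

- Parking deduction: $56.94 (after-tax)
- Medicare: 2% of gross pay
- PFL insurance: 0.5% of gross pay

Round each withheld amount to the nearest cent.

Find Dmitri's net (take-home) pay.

$1654.18

PFL insurance: $1754.99 × 0.005 = $8.77
Medicare: $1754.99 × 0.02 = $35.10
Parking deduction: $56.94
Total deductions = $8.77 + $35.10 + $56.94 = $100.81
Net pay = $1754.99 − $100.81 = $1654.18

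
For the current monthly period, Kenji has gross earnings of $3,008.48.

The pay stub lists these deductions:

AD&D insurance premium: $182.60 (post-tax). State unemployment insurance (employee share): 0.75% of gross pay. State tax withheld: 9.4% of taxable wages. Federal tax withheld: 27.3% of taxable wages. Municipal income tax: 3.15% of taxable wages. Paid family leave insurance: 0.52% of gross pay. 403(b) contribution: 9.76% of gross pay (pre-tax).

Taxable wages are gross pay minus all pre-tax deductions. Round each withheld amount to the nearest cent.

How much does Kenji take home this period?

$1,412.18

403(b) contribution: $3,008.48 × 0.0976 = $293.63
Taxable wages = $3,008.48 − $293.63 = $2,714.85
State tax withheld: $2,714.85 × 0.094 = $255.20
Federal tax withheld: $2,714.85 × 0.273 = $741.15
Municipal income tax: $2,714.85 × 0.0315 = $85.52
Paid family leave insurance: $3,008.48 × 0.0052 = $15.64
State unemployment insurance (employee share): $3,008.48 × 0.0075 = $22.56
AD&D insurance premium: $182.60
Total deductions = $293.63 + $255.20 + $741.15 + $85.52 + $15.64 + $22.56 + $182.60 = $1,596.30
Net pay = $3,008.48 − $1,596.30 = $1,412.18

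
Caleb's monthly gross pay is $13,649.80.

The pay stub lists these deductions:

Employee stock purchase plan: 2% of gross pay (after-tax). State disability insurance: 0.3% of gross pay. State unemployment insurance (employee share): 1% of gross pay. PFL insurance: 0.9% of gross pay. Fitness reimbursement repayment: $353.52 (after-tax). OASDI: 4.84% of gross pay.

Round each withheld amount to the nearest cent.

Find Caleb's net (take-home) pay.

$12,062.33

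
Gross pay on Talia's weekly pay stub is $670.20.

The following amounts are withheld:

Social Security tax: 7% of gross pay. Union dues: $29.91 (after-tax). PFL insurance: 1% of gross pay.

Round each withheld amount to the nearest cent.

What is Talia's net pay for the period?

Social Security tax: $670.20 × 0.07 = $46.91
PFL insurance: $670.20 × 0.01 = $6.70
Union dues: $29.91
Total deductions = $46.91 + $6.70 + $29.91 = $83.52
Net pay = $670.20 − $83.52 = $586.68

$586.68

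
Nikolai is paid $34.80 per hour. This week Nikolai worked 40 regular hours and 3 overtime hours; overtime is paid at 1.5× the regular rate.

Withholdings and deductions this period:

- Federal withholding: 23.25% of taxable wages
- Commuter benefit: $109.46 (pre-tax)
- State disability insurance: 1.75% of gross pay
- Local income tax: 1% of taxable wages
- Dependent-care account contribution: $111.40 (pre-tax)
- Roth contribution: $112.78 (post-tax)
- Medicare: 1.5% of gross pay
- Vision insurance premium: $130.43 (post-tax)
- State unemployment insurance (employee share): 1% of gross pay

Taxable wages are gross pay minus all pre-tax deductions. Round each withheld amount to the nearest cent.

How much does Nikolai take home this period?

$696.73

Regular pay: 40 × $34.80 = $1,392.00
Overtime pay: 3 × $34.80 × 1.5 = $156.60
Gross pay = $1,392.00 + $156.60 = $1,548.60
Commuter benefit: $109.46
Dependent-care account contribution: $111.40
Pre-tax total = $109.46 + $111.40 = $220.86
Taxable wages = $1,548.60 − $220.86 = $1,327.74
Federal withholding: $1,327.74 × 0.2325 = $308.70
Local income tax: $1,327.74 × 0.01 = $13.28
Medicare: $1,548.60 × 0.015 = $23.23
State disability insurance: $1,548.60 × 0.0175 = $27.10
State unemployment insurance (employee share): $1,548.60 × 0.01 = $15.49
Roth contribution: $112.78
Vision insurance premium: $130.43
Total deductions = $109.46 + $111.40 + $308.70 + $13.28 + $23.23 + $27.10 + $15.49 + $112.78 + $130.43 = $851.87
Net pay = $1,548.60 − $851.87 = $696.73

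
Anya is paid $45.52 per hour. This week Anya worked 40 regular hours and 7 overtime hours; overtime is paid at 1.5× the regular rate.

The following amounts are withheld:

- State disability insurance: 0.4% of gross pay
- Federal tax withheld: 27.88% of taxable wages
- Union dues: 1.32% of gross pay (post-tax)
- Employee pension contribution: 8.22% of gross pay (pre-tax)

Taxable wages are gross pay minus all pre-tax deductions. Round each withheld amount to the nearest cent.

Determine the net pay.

$1482.05

Regular pay: 40 × $45.52 = $1820.80
Overtime pay: 7 × $45.52 × 1.5 = $477.96
Gross pay = $1820.80 + $477.96 = $2298.76
Employee pension contribution: $2298.76 × 0.0822 = $188.96
Taxable wages = $2298.76 − $188.96 = $2109.80
Federal tax withheld: $2109.80 × 0.2788 = $588.21
State disability insurance: $2298.76 × 0.004 = $9.20
Union dues: $2298.76 × 0.0132 = $30.34
Total deductions = $188.96 + $588.21 + $9.20 + $30.34 = $816.71
Net pay = $2298.76 − $816.71 = $1482.05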